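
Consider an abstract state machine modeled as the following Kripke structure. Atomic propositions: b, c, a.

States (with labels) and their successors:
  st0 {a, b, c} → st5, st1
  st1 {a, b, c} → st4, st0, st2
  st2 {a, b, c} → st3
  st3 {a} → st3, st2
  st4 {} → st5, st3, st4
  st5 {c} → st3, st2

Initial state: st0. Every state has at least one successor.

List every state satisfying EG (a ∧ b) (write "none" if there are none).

States satisfying a ∧ b: {st0, st1, st2}.
States satisfying EG (a ∧ b): {st0, st1}.

{st0, st1}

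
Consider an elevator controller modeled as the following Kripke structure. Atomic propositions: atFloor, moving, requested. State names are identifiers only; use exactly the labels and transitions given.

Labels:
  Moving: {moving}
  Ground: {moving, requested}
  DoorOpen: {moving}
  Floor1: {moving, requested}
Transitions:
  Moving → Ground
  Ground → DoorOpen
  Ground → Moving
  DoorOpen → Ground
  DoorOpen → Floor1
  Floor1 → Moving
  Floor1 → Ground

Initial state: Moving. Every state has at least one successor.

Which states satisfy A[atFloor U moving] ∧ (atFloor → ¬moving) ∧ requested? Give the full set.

States satisfying atFloor: ∅.
States satisfying moving: {Moving, Ground, DoorOpen, Floor1}.
States satisfying A[atFloor U moving]: {Moving, Ground, DoorOpen, Floor1}.
States satisfying ¬moving: ∅.
States satisfying atFloor → ¬moving: {Moving, Ground, DoorOpen, Floor1}.
States satisfying (atFloor → ¬moving) ∧ requested: {Ground, Floor1}.
States satisfying A[atFloor U moving] ∧ (atFloor → ¬moving) ∧ requested: {Ground, Floor1}.

{Ground, Floor1}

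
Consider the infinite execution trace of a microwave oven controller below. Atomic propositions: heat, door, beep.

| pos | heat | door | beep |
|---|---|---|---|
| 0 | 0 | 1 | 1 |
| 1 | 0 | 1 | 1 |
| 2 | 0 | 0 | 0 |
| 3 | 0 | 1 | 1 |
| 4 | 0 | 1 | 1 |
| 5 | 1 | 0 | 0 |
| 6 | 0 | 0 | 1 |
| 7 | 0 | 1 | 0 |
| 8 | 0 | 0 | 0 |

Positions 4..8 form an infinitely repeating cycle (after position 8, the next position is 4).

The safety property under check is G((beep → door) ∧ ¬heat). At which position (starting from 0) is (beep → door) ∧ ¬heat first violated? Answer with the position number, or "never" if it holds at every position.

5

Check (beep → door) ∧ ¬heat at each position in order: 0 ✓, 1 ✓, 2 ✓, 3 ✓, 4 ✓.
At position 5 the labels are {heat}, so (beep → door) ∧ ¬heat is false there. This is the first violation.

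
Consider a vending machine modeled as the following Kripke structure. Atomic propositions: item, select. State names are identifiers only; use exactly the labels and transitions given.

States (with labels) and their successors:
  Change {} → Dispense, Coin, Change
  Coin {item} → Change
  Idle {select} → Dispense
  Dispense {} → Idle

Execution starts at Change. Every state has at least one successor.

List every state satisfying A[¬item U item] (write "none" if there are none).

{Coin}

States satisfying ¬item: {Change, Idle, Dispense}.
States satisfying item: {Coin}.
States satisfying A[¬item U item]: {Coin}.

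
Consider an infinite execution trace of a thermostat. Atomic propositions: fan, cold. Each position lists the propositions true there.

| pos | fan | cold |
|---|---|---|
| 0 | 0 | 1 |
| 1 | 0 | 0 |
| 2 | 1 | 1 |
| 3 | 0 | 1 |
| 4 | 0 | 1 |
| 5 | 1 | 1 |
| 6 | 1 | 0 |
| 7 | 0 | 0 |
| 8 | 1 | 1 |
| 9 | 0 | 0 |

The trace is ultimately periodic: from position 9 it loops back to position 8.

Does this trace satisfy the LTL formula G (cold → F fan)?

cold → F fan holds at every position 0..9, and those are all positions ever visited, so G (cold → F fan) holds.
Positions where cold holds: 0, 2, 3, 4, 5, 8.
Check F fan at each: 0→ok, 2→ok, 3→ok, 4→ok, 5→ok, 8→ok.

Holds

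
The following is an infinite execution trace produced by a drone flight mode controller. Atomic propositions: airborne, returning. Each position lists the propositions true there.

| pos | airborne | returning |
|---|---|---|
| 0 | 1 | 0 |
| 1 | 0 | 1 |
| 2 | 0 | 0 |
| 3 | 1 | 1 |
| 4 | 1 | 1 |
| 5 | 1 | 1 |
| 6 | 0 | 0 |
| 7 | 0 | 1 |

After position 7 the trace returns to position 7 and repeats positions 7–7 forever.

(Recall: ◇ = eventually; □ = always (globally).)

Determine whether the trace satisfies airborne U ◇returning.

Walking from position 0: ◇returning first holds at position 0, and airborne holds at every earlier position along the way, so airborne U ◇returning holds.

Holds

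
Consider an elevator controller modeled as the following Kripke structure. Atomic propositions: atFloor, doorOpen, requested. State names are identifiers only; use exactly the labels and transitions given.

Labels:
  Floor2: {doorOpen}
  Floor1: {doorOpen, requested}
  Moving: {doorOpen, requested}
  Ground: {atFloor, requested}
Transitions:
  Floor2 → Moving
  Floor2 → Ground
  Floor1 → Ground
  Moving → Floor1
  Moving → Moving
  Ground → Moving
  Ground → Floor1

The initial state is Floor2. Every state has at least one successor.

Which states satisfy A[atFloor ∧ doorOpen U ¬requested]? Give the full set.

{Floor2}

States satisfying atFloor ∧ doorOpen: ∅.
States satisfying ¬requested: {Floor2}.
States satisfying A[atFloor ∧ doorOpen U ¬requested]: {Floor2}.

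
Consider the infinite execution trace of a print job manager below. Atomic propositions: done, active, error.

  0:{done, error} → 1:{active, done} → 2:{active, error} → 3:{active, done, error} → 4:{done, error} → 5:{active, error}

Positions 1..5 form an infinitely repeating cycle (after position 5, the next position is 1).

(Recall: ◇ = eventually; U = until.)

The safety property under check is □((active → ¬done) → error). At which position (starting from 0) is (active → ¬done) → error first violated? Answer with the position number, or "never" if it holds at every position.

never

(active → ¬done) → error holds at every position 0..5, and those are all the positions the trace ever visits, so the invariant □((active → ¬done) → error) is never violated.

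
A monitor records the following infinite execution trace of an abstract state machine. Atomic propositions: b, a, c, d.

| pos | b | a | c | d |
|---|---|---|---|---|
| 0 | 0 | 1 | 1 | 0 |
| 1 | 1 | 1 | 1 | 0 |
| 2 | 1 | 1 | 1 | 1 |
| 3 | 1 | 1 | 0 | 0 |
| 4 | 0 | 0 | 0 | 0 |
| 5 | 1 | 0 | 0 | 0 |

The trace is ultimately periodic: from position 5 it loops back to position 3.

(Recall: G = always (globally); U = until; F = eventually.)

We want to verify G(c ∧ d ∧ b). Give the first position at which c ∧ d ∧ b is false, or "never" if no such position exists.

At position 0 the labels are {a, c}, so c ∧ d ∧ b is false there. This is the first violation.

0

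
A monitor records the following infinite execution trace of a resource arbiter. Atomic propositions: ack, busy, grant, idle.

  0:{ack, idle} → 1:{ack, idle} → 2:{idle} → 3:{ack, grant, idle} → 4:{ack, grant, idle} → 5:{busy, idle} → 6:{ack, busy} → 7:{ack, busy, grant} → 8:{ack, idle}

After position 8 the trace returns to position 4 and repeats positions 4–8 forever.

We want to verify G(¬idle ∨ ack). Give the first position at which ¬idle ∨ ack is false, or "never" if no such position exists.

Check ¬idle ∨ ack at each position in order: 0 ✓, 1 ✓.
At position 2 the labels are {idle}, so ¬idle ∨ ack is false there. This is the first violation.

2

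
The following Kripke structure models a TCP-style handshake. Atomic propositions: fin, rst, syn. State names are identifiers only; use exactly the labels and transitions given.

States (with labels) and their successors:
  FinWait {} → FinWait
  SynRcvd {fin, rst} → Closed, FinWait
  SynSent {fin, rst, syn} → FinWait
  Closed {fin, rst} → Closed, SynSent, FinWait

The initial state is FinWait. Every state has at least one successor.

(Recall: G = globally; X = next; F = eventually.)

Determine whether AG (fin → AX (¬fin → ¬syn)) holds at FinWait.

Satisfied

States satisfying fin → AX (¬fin → ¬syn): {FinWait, SynRcvd, SynSent, Closed}.
States satisfying AG (fin → AX (¬fin → ¬syn)): {FinWait, SynRcvd, SynSent, Closed}.
Every state reachable from FinWait satisfies fin → AX (¬fin → ¬syn).
FinWait ∈ Sat(AG (fin → AX (¬fin → ¬syn))).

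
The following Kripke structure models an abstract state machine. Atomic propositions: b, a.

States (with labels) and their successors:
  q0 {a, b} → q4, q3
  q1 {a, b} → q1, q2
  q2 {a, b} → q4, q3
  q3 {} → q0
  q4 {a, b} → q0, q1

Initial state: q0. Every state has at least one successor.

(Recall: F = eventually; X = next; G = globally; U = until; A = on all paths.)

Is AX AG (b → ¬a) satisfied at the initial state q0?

Violated

States satisfying AG (b → ¬a): ∅.
States satisfying AX AG (b → ¬a): ∅.
q0 ∉ Sat(AX AG (b → ¬a)).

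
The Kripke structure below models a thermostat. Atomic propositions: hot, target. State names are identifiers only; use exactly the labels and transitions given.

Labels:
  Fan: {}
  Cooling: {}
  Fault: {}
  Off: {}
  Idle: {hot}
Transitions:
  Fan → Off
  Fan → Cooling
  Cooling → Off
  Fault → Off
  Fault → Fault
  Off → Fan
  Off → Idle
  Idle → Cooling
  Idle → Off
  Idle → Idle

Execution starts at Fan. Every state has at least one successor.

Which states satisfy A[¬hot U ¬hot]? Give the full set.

States satisfying ¬hot: {Fan, Cooling, Fault, Off}.
States satisfying A[¬hot U ¬hot]: {Fan, Cooling, Fault, Off}.

{Fan, Cooling, Fault, Off}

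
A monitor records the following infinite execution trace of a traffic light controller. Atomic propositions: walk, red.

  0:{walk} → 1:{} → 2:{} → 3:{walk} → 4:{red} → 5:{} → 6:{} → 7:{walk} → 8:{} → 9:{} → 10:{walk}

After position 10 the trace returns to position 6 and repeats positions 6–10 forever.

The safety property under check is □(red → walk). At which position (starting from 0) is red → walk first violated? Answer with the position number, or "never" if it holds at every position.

Check red → walk at each position in order: 0 ✓, 1 ✓, 2 ✓, 3 ✓.
At position 4 the labels are {red}, so red → walk is false there. This is the first violation.

4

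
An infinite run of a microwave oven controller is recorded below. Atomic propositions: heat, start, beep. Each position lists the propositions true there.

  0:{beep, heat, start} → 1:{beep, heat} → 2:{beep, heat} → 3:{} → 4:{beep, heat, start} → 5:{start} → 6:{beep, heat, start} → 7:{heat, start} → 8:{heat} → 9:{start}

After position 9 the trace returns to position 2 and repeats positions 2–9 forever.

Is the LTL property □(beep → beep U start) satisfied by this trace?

beep → beep U start must hold at every position from 0 onward. It fails at position 1, so □(beep → beep U start) is false.
Positions where beep holds: 0, 1, 2, 4, 6.
Check beep U start at each: 0→ok, 1→fails, 2→fails, 4→ok, 6→ok.

No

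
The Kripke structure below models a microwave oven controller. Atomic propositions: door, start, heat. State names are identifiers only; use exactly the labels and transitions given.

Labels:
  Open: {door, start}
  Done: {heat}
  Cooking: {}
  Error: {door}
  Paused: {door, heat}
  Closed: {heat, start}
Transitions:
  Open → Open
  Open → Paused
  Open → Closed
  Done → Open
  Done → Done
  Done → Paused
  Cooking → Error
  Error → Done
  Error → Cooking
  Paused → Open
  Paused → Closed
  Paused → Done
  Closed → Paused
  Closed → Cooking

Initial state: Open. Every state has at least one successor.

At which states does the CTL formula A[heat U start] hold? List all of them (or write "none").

States satisfying heat: {Done, Paused, Closed}.
States satisfying start: {Open, Closed}.
States satisfying A[heat U start]: {Open, Closed}.

{Open, Closed}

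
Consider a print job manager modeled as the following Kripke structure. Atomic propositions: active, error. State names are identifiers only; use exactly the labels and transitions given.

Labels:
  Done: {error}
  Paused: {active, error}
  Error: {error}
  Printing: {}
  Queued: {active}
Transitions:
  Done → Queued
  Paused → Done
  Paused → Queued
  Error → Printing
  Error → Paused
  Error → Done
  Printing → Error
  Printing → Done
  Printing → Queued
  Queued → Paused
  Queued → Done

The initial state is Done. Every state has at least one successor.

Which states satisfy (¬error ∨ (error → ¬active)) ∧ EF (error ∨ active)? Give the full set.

{Done, Error, Printing, Queued}

States satisfying ¬error: {Printing, Queued}.
States satisfying ¬active: {Done, Error, Printing}.
States satisfying error → ¬active: {Done, Error, Printing, Queued}.
States satisfying ¬error ∨ (error → ¬active): {Done, Error, Printing, Queued}.
States satisfying error ∨ active: {Done, Paused, Error, Queued}.
States satisfying EF (error ∨ active): {Done, Paused, Error, Printing, Queued}.
States satisfying (¬error ∨ (error → ¬active)) ∧ EF (error ∨ active): {Done, Error, Printing, Queued}.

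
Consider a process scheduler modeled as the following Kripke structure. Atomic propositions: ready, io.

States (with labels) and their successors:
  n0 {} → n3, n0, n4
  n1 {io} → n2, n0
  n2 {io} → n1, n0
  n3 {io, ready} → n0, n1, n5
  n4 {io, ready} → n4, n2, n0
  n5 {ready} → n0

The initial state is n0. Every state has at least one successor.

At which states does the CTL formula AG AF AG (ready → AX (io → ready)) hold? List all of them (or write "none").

none

States satisfying AF AG (ready → AX (io → ready)): ∅.
States satisfying AG AF AG (ready → AX (io → ready)): ∅.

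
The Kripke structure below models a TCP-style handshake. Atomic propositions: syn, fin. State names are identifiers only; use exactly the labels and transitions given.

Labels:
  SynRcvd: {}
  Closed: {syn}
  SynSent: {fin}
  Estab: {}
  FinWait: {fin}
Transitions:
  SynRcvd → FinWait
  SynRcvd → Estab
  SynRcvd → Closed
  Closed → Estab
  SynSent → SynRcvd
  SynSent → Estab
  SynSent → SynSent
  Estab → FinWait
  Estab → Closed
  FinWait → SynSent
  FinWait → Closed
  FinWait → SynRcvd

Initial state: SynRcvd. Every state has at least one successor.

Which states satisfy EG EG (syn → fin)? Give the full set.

{SynRcvd, SynSent, Estab, FinWait}

States satisfying EG (syn → fin): {SynRcvd, SynSent, Estab, FinWait}.
States satisfying EG EG (syn → fin): {SynRcvd, SynSent, Estab, FinWait}.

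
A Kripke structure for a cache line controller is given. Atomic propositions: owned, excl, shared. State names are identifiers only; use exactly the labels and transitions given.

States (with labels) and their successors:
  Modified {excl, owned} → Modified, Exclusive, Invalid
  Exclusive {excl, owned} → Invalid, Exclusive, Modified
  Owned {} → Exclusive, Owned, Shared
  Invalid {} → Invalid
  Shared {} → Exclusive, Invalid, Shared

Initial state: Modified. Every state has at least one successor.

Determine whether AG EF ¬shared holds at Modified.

Yes

States satisfying EF ¬shared: {Modified, Exclusive, Owned, Invalid, Shared}.
States satisfying AG EF ¬shared: {Modified, Exclusive, Owned, Invalid, Shared}.
Every state reachable from Modified satisfies EF ¬shared.
Modified ∈ Sat(AG EF ¬shared).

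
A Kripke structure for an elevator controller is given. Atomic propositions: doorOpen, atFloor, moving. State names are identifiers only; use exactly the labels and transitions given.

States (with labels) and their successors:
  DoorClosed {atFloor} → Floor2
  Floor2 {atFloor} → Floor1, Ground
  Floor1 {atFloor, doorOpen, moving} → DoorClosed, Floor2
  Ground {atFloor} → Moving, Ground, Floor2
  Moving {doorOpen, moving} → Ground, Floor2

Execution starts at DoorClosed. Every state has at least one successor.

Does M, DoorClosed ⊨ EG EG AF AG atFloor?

No

States satisfying EG AF AG atFloor: ∅.
States satisfying EG EG AF AG atFloor: ∅.
No suitable path/successor from DoorClosed witnesses the formula.
DoorClosed ∉ Sat(EG EG AF AG atFloor).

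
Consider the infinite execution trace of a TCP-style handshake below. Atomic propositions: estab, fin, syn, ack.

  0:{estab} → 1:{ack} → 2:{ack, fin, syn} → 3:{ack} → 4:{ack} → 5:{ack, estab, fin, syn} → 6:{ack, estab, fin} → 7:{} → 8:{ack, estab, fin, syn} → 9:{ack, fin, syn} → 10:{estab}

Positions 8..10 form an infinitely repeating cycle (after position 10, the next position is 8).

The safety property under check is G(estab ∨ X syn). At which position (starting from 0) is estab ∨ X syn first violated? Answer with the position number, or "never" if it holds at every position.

Check estab ∨ X syn at each position in order: 0 ✓, 1 ✓.
At position 2 the labels are {ack, fin, syn} and the next position 3 has {ack}, so estab ∨ X syn is false there. This is the first violation.

2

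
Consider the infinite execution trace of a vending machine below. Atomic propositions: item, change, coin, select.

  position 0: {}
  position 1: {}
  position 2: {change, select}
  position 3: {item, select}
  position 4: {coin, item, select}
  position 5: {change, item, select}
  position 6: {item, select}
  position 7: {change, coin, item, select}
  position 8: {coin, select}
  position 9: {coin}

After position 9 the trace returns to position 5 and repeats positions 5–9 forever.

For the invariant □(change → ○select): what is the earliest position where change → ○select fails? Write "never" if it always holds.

change → ○select holds at every position 0..9, and those are all the positions the trace ever visits, so the invariant □(change → ○select) is never violated.

never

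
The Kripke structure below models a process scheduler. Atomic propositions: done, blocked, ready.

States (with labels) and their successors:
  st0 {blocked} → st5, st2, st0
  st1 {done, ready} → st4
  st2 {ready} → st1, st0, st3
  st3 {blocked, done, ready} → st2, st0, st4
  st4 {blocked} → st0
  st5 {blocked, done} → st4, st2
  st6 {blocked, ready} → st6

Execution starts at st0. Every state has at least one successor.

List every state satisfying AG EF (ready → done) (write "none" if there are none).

{st0, st1, st2, st3, st4, st5}

States satisfying EF (ready → done): {st0, st1, st2, st3, st4, st5}.
States satisfying AG EF (ready → done): {st0, st1, st2, st3, st4, st5}.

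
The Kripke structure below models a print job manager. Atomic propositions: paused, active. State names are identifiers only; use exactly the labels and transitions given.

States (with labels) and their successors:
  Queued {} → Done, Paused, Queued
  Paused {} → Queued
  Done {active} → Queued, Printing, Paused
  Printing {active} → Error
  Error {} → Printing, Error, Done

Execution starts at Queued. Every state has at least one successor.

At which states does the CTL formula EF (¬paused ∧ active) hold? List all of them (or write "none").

States satisfying ¬paused ∧ active: {Done, Printing}.
States satisfying EF (¬paused ∧ active): {Queued, Paused, Done, Printing, Error}.

{Queued, Paused, Done, Printing, Error}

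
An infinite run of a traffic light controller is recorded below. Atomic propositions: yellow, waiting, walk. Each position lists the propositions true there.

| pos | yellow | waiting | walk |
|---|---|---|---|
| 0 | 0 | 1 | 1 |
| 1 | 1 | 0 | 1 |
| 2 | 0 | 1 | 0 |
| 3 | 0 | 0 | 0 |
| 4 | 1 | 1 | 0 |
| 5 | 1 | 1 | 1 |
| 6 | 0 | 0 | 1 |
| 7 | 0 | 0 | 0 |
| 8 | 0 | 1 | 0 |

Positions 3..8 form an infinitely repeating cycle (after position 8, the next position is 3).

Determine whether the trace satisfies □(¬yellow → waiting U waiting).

¬yellow → waiting U waiting must hold at every position from 0 onward. It fails at position 3, so □(¬yellow → waiting U waiting) is false.
Positions where ¬yellow holds: 0, 2, 3, 6, 7, 8.
Check waiting U waiting at each: 0→ok, 2→ok, 3→fails, 6→fails, 7→fails, 8→ok.

Violated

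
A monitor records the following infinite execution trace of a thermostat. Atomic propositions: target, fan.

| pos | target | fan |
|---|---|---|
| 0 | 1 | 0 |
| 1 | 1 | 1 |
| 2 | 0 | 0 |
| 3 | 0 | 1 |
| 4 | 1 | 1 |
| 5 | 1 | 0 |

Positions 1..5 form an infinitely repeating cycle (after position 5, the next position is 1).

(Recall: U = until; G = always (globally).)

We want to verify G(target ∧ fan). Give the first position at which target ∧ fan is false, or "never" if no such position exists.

At position 0 the labels are {target}, so target ∧ fan is false there. This is the first violation.

0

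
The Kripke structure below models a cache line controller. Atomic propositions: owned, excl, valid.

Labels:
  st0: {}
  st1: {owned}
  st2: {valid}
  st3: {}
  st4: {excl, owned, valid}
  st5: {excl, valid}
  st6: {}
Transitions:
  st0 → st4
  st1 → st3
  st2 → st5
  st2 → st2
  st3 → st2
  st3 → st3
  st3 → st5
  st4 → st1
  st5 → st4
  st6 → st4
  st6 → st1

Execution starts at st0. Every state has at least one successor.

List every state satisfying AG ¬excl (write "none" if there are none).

none

States satisfying ¬excl: {st0, st1, st2, st3, st6}.
States satisfying AG ¬excl: ∅.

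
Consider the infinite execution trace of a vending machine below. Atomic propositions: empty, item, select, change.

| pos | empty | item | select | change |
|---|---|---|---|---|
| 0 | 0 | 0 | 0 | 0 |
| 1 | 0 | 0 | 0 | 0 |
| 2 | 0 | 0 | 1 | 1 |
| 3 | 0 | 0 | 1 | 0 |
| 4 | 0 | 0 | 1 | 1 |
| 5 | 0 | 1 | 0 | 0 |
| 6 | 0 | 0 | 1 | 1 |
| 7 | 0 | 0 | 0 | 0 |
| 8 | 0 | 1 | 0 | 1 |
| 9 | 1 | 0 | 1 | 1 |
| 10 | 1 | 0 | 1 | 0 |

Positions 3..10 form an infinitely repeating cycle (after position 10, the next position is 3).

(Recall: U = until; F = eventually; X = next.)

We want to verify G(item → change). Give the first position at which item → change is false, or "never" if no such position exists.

5

Check item → change at each position in order: 0 ✓, 1 ✓, 2 ✓, 3 ✓, 4 ✓.
At position 5 the labels are {item}, so item → change is false there. This is the first violation.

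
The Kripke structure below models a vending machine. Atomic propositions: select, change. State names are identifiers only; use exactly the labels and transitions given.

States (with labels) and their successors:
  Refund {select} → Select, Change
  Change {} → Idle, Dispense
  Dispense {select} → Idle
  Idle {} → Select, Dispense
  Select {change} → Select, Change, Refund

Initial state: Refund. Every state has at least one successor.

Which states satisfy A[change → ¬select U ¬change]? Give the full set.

{Refund, Change, Dispense, Idle}

States satisfying change → ¬select: {Refund, Change, Dispense, Idle, Select}.
States satisfying ¬change: {Refund, Change, Dispense, Idle}.
States satisfying A[change → ¬select U ¬change]: {Refund, Change, Dispense, Idle}.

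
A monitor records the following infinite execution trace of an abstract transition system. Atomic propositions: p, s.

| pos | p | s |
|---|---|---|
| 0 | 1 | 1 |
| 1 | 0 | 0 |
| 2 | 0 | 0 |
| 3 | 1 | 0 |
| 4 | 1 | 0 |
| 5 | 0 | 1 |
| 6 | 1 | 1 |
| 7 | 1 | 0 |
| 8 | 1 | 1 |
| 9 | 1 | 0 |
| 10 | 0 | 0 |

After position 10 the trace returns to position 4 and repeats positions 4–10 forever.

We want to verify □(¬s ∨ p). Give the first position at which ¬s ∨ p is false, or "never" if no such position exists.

Check ¬s ∨ p at each position in order: 0 ✓, 1 ✓, 2 ✓, 3 ✓, 4 ✓.
At position 5 the labels are {s}, so ¬s ∨ p is false there. This is the first violation.

5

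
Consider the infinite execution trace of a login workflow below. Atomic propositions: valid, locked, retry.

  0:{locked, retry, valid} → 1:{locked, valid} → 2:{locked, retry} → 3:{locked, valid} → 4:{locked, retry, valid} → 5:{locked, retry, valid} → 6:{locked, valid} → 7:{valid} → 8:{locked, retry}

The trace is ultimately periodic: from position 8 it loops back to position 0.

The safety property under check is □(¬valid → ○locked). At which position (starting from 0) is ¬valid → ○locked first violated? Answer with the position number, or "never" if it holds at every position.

¬valid → ○locked holds at every position 0..8, and those are all the positions the trace ever visits, so the invariant □(¬valid → ○locked) is never violated.

never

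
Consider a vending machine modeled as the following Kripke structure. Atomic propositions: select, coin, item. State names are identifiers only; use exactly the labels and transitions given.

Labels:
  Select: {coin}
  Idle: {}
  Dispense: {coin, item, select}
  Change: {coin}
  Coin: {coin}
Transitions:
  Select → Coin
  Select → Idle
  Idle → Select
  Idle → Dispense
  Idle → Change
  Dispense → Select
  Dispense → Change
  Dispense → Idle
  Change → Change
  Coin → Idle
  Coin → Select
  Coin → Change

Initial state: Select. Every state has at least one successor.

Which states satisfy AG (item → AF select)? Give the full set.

{Select, Idle, Dispense, Change, Coin}

States satisfying item → AF select: {Select, Idle, Dispense, Change, Coin}.
States satisfying AG (item → AF select): {Select, Idle, Dispense, Change, Coin}.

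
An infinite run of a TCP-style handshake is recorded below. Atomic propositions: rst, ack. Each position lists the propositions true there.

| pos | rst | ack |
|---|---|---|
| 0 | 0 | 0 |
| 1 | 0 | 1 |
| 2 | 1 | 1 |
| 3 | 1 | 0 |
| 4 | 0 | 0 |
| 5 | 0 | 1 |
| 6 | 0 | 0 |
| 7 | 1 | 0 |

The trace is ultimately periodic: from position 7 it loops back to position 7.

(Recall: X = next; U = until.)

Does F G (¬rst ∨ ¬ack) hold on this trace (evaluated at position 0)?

G (¬rst ∨ ¬ack) holds at position 3, which is reachable from 0, so F G (¬rst ∨ ¬ack) holds.

Satisfied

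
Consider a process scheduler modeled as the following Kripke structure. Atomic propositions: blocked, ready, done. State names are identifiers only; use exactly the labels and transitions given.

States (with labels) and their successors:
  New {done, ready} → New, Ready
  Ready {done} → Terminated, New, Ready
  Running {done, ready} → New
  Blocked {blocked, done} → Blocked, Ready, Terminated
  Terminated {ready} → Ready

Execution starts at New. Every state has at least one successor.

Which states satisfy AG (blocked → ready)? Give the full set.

{New, Ready, Running, Terminated}

States satisfying blocked → ready: {New, Ready, Running, Terminated}.
States satisfying AG (blocked → ready): {New, Ready, Running, Terminated}.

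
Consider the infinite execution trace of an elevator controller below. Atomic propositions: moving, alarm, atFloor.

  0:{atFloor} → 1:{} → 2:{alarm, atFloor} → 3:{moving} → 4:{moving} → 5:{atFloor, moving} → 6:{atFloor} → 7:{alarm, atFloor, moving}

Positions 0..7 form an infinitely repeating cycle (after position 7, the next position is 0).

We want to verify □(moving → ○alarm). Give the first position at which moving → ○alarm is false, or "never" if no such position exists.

3

Check moving → ○alarm at each position in order: 0 ✓, 1 ✓, 2 ✓.
At position 3 the labels are {moving} and the next position 4 has {moving}, so moving → ○alarm is false there. This is the first violation.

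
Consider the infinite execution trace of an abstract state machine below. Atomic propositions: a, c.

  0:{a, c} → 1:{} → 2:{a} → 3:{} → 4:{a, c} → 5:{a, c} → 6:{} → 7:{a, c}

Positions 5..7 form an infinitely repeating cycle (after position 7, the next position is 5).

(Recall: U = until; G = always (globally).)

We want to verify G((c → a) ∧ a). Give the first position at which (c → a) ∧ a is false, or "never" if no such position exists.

Check (c → a) ∧ a at each position in order: 0 ✓.
At position 1 the labels are {}, so (c → a) ∧ a is false there. This is the first violation.

1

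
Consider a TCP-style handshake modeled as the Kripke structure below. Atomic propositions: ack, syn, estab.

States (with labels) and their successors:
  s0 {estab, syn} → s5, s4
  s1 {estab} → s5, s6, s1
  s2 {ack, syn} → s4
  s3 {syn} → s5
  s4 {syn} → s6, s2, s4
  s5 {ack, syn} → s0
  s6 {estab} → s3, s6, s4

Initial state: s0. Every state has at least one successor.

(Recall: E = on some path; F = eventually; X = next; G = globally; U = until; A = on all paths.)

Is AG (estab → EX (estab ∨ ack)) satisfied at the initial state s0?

States satisfying estab → EX (estab ∨ ack): {s0, s1, s2, s3, s4, s5, s6}.
States satisfying AG (estab → EX (estab ∨ ack)): {s0, s1, s2, s3, s4, s5, s6}.
Every state reachable from s0 satisfies estab → EX (estab ∨ ack).
s0 ∈ Sat(AG (estab → EX (estab ∨ ack))).

Yes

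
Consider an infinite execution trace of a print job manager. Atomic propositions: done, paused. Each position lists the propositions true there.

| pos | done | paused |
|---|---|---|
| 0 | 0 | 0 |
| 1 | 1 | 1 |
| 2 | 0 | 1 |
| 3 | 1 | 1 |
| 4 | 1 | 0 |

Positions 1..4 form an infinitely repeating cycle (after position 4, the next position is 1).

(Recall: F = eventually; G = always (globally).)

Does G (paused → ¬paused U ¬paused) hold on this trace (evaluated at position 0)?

Violated

paused → ¬paused U ¬paused must hold at every position from 0 onward. It fails at position 1, so G (paused → ¬paused U ¬paused) is false.
Positions where paused holds: 1, 2, 3.
Check ¬paused U ¬paused at each: 1→fails, 2→fails, 3→fails.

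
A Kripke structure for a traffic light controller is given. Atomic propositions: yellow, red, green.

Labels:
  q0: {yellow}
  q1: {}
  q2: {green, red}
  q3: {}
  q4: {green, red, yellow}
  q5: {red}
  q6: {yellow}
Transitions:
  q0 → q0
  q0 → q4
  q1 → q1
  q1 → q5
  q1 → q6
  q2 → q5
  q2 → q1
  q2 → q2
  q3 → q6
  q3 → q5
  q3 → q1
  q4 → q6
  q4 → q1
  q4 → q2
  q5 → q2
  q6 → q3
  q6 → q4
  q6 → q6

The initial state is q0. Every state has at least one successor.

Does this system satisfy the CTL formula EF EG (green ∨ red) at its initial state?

Satisfied

States satisfying EG (green ∨ red): {q2, q4, q5}.
States satisfying EF EG (green ∨ red): {q0, q1, q2, q3, q4, q5, q6}.
Some path from q0 reaches a state where EG (green ∨ red) holds.
q0 ∈ Sat(EF EG (green ∨ red)).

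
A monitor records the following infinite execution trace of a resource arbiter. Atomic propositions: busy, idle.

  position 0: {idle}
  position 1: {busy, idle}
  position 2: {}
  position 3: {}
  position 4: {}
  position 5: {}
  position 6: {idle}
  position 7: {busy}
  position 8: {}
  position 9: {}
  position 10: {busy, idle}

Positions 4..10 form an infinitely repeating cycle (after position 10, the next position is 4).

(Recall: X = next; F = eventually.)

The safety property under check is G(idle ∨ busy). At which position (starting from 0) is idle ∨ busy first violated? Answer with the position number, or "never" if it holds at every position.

2

Check idle ∨ busy at each position in order: 0 ✓, 1 ✓.
At position 2 the labels are {}, so idle ∨ busy is false there. This is the first violation.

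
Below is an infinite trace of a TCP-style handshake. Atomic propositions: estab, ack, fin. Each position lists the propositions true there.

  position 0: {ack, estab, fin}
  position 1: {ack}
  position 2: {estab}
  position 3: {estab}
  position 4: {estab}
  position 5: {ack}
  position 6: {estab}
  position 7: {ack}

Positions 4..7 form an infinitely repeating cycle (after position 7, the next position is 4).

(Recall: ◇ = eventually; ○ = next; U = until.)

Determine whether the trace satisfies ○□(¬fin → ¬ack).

The position after 0 is 1; □(¬fin → ¬ack) is false there.

Does not hold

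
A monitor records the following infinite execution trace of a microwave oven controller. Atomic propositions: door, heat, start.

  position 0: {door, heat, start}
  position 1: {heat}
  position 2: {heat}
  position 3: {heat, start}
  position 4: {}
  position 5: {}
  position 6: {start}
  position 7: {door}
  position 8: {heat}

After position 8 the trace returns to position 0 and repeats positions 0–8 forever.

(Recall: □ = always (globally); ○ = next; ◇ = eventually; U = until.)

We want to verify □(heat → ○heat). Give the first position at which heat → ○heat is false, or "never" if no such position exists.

3

Check heat → ○heat at each position in order: 0 ✓, 1 ✓, 2 ✓.
At position 3 the labels are {heat, start} and the next position 4 has {}, so heat → ○heat is false there. This is the first violation.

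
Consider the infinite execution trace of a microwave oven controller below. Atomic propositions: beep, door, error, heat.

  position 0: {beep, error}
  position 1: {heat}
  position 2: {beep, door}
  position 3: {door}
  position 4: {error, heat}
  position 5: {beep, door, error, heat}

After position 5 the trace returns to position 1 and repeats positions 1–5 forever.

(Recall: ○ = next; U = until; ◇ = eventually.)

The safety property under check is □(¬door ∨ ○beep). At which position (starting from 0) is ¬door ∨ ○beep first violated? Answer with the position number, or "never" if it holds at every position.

2

Check ¬door ∨ ○beep at each position in order: 0 ✓, 1 ✓.
At position 2 the labels are {beep, door} and the next position 3 has {door}, so ¬door ∨ ○beep is false there. This is the first violation.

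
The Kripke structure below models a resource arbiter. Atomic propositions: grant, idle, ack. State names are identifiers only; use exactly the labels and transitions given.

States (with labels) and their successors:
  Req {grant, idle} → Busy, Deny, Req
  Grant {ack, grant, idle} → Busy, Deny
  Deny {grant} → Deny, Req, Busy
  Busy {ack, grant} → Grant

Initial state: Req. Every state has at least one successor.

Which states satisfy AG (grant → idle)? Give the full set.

none

States satisfying grant → idle: {Req, Grant}.
States satisfying AG (grant → idle): ∅.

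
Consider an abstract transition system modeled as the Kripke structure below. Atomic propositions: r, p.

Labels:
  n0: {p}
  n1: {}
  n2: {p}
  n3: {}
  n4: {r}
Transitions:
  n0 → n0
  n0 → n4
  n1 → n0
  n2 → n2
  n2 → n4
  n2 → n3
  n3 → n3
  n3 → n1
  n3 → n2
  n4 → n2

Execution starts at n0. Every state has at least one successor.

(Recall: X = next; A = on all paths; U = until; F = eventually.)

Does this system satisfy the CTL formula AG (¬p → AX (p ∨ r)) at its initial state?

No

States satisfying ¬p → AX (p ∨ r): {n0, n1, n2, n4}.
States satisfying AG (¬p → AX (p ∨ r)): ∅.
n3 is reachable from n0 and violates ¬p → AX (p ∨ r), so AG fails at n0.
n0 ∉ Sat(AG (¬p → AX (p ∨ r))).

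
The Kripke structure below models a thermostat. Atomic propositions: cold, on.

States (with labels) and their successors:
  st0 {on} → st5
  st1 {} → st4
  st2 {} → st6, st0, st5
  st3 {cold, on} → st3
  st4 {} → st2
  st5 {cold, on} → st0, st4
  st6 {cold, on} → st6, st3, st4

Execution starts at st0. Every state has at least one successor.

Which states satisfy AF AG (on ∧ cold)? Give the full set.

{st3}

States satisfying AG (on ∧ cold): {st3}.
States satisfying AF AG (on ∧ cold): {st3}.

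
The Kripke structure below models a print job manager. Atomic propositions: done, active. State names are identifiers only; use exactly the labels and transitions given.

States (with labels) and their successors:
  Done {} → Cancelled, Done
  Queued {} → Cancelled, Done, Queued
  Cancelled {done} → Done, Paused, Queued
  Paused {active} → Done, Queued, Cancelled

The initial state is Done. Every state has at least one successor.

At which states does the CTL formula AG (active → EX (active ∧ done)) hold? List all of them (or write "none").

none

States satisfying active → EX (active ∧ done): {Done, Queued, Cancelled}.
States satisfying AG (active → EX (active ∧ done)): ∅.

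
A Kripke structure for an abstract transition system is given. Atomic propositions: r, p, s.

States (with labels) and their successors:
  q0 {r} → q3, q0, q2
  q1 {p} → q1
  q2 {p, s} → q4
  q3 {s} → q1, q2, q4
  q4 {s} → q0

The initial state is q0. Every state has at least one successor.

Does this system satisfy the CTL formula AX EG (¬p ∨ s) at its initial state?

Yes

States satisfying EG (¬p ∨ s): {q0, q2, q3, q4}.
States satisfying AX EG (¬p ∨ s): {q0, q2, q4}.
q0 ∈ Sat(AX EG (¬p ∨ s)).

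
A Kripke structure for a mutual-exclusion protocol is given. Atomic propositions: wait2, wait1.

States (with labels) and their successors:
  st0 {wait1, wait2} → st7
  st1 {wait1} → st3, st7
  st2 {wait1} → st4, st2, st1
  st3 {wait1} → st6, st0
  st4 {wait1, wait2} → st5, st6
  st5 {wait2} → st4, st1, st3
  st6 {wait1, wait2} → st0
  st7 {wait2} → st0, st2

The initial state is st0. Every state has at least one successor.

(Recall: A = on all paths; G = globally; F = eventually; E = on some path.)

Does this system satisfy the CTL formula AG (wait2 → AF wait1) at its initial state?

Holds

States satisfying wait2 → AF wait1: {st0, st1, st2, st3, st4, st5, st6, st7}.
States satisfying AG (wait2 → AF wait1): {st0, st1, st2, st3, st4, st5, st6, st7}.
Every state reachable from st0 satisfies wait2 → AF wait1.
st0 ∈ Sat(AG (wait2 → AF wait1)).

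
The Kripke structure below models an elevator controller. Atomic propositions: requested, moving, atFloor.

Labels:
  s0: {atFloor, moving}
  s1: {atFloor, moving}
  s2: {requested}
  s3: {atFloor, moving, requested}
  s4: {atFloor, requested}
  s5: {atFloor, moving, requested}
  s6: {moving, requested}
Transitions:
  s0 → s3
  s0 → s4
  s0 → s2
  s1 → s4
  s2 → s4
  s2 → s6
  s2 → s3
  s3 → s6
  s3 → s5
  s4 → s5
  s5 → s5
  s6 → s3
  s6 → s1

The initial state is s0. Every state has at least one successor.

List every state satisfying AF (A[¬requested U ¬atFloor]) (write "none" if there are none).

{s2, s6}

States satisfying A[¬requested U ¬atFloor]: {s2, s6}.
States satisfying AF (A[¬requested U ¬atFloor]): {s2, s6}.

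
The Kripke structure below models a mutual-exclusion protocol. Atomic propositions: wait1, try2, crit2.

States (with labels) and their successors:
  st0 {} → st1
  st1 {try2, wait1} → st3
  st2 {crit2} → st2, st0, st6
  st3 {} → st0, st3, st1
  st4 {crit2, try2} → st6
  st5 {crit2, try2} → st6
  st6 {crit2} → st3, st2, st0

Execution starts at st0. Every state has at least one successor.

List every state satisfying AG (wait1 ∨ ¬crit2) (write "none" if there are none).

States satisfying wait1 ∨ ¬crit2: {st0, st1, st3}.
States satisfying AG (wait1 ∨ ¬crit2): {st0, st1, st3}.

{st0, st1, st3}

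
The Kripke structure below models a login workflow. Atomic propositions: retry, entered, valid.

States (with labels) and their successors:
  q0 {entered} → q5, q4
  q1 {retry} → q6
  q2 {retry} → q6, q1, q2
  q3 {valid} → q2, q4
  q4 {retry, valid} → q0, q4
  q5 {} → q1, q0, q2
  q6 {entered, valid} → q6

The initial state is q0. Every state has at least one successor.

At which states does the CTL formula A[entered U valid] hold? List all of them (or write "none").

States satisfying entered: {q0, q6}.
States satisfying valid: {q3, q4, q6}.
States satisfying A[entered U valid]: {q3, q4, q6}.

{q3, q4, q6}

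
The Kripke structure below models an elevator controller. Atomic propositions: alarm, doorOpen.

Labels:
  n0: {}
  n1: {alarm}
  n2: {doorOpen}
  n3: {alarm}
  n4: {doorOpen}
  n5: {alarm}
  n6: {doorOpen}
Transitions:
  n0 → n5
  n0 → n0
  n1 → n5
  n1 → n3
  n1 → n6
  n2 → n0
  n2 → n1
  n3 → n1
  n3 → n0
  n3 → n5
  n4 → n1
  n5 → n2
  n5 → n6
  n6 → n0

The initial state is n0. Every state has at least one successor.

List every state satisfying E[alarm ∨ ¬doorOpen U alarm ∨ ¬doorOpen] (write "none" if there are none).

States satisfying alarm ∨ ¬doorOpen: {n0, n1, n3, n5}.
States satisfying E[alarm ∨ ¬doorOpen U alarm ∨ ¬doorOpen]: {n0, n1, n3, n5}.

{n0, n1, n3, n5}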